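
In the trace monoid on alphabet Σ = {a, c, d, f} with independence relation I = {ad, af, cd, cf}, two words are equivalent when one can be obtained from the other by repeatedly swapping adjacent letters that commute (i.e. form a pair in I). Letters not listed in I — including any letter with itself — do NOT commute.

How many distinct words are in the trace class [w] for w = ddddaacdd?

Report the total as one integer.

84

#0=d has no predecessor
#1=d depends on [0:d]
#2=d depends on [1:d]
#3=d depends on [2:d]
#4=a has no predecessor
#5=a depends on [4:a]
#6=c depends on [5:a]
#7=d depends on [3:d]
#8=d depends on [7:d]
sources: [0:d, 4:a]
N(rest) = Σ N(rest − s) over sources s of rest; N(one piece) = 1:
  size 1 → [6]=1  [8]=1
  size 2 → [5,6]=1  [6,8]=2  [7,8]=1
  size 3 → [3,7,8]=1  [4,5,6]=1  [5,6,8]=3  [6,7,8]=3
  size 4 → [2,3,7,8]=1  [3,6,7,8]=4  [4,5,6,8]=4  [5,6,7,8]=6
  size 5 → [1,2,3,7,8]=1  [2,3,6,7,8]=5  [3,5,6,7,8]=10  [4,5,6,7,8]=10
  size 6 → [0,1,2,3,7,8]=1  [1,2,3,6,7,8]=6  [2,3,5,6,7,8]=15  [3,4,5,6,7,8]=20
  size 7 → [0,1,2,3,6,7,8]=7  [1,2,3,5,6,7,8]=21  [2,3,4,5,6,7,8]=35
  first=0(d) contributes 56
  first=4(a) contributes 28
|[w]| = 84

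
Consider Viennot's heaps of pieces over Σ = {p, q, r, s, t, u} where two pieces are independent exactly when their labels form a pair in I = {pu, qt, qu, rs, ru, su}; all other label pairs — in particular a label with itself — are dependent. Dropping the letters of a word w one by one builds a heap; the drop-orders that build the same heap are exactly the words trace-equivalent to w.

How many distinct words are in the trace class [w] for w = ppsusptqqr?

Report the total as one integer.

21

piece 0:p — minimal
piece 1:p rests on {0:p}
piece 2:s rests on {1:p}
piece 3:u — minimal
piece 4:s rests on {2:s}
piece 5:p rests on {4:s}
piece 6:t rests on {3:u, 5:p}
piece 7:q rests on {5:p}
piece 8:q rests on {7:q}
piece 9:r rests on {6:t, 8:q}
minimal pieces: {0:p, 3:u}
ways to finish when only these pieces remain (= sum over removing one remaining piece with nothing left below it):
  1 left: {9}→1
  2 left: {6,9}→1  {8,9}→1
  3 left: {3,6,9}→1  {6,8,9}→2  {7,8,9}→1
  4 left: {3,6,8,9}→3  {6,7,8,9}→3
  5 left: {3,6,7,8,9}→6  {5,6,7,8,9}→3
  6 left: {3,5,6,7,8,9}→9  {4,5,6,7,8,9}→3
  7 left: {2,4,5,6,7,8,9}→3  {3,4,5,6,7,8,9}→12
  8 left: {1,2,4,5,6,7,8,9}→3  {2,3,4,5,6,7,8,9}→15
  placing 0:p first → 18 extensions
  placing 3:u first → 3 extensions
total linear extensions = 21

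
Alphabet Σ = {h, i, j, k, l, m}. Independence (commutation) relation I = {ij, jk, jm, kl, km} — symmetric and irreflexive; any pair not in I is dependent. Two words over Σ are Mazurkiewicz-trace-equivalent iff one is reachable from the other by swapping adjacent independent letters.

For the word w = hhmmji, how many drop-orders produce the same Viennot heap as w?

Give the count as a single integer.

piece 0:h — minimal
piece 1:h rests on {0:h}
piece 2:m rests on {1:h}
piece 3:m rests on {2:m}
piece 4:j rests on {1:h}
piece 5:i rests on {3:m}
minimal pieces: {0:h}
ways to finish when only these pieces remain (= sum over removing one remaining piece with nothing left below it):
  1 left: {4}→1  {5}→1
  2 left: {3,5}→1  {4,5}→2
  3 left: {2,3,5}→1  {3,4,5}→3
  4 left: {2,3,4,5}→4
  placing 0:h first → 4 extensions

4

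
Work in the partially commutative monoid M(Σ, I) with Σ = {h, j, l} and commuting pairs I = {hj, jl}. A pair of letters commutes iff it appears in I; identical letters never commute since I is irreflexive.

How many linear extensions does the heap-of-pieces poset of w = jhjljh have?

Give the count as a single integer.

20

0(j) covers ∅
1(h) covers ∅
2(j) covers 0:j
3(l) covers 1:h
4(j) covers 2:j
5(h) covers 3:l
floor of heap: 0:j, 1:h
completions by unplaced set U, small U first (add the entries for U minus each lowest piece of U):
  |U|=1: {4}:1  {5}:1
  |U|=2: {2,4}:1  {3,5}:1  {4,5}:2
  |U|=3: {0,2,4}:1  {1,3,5}:1  {2,4,5}:3  {3,4,5}:3
  |U|=4: {0,2,4,5}:4  {1,3,4,5}:4  {2,3,4,5}:6
  start at 0(j): 10
  start at 1(h): 10
sum over floor = 20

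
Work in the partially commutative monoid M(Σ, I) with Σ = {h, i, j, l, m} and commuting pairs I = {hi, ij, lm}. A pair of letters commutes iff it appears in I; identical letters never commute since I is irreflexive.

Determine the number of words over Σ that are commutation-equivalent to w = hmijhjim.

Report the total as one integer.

0(h) covers ∅
1(m) covers 0:h
2(i) covers 1:m
3(j) covers 1:m
4(h) covers 3:j
5(j) covers 4:h
6(i) covers 2:i
7(m) covers 5:j, 6:i
floor of heap: 0:h
completions by unplaced set U, small U first (add the entries for U minus each lowest piece of U):
  |U|=1: {7}:1
  |U|=2: {5,7}:1  {6,7}:1
  |U|=3: {2,6,7}:1  {4,5,7}:1  {5,6,7}:2
  |U|=4: {2,5,6,7}:3  {3,4,5,7}:1  {4,5,6,7}:3
  |U|=5: {2,4,5,6,7}:6  {3,4,5,6,7}:4
  |U|=6: {2,3,4,5,6,7}:10
  start at 0(h): 10

10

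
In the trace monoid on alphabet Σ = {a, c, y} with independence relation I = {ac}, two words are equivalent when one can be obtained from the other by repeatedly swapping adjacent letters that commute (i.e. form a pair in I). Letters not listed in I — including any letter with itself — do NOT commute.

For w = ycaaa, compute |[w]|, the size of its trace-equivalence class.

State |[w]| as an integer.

0(y) covers ∅
1(c) covers 0:y
2(a) covers 0:y
3(a) covers 2:a
4(a) covers 3:a
floor of heap: 0:y
completions by unplaced set U, small U first (add the entries for U minus each lowest piece of U):
  |U|=1: {1}:1  {4}:1
  |U|=2: {1,4}:2  {3,4}:1
  |U|=3: {1,3,4}:3  {2,3,4}:1
  start at 0(y): 4

4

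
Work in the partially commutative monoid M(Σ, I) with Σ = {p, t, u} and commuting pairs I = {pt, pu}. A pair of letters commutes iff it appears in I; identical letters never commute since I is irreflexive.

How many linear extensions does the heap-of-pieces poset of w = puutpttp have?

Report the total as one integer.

56

#0=p has no predecessor
#1=u has no predecessor
#2=u depends on [1:u]
#3=t depends on [2:u]
#4=p depends on [0:p]
#5=t depends on [3:t]
#6=t depends on [5:t]
#7=p depends on [4:p]
sources: [0:p, 1:u]
N(rest) = Σ N(rest − s) over sources s of rest; N(one piece) = 1:
  size 1 → [6]=1  [7]=1
  size 2 → [4,7]=1  [5,6]=1  [6,7]=2
  size 3 → [0,4,7]=1  [3,5,6]=1  [4,6,7]=3  [5,6,7]=3
  size 4 → [0,4,6,7]=4  [2,3,5,6]=1  [3,5,6,7]=4  [4,5,6,7]=6
  size 5 → [0,4,5,6,7]=10  [1,2,3,5,6]=1  [2,3,5,6,7]=5  [3,4,5,6,7]=10
  size 6 → [0,3,4,5,6,7]=20  [1,2,3,5,6,7]=6  [2,3,4,5,6,7]=15
  first=0(p) contributes 21
  first=1(u) contributes 35
|[w]| = 56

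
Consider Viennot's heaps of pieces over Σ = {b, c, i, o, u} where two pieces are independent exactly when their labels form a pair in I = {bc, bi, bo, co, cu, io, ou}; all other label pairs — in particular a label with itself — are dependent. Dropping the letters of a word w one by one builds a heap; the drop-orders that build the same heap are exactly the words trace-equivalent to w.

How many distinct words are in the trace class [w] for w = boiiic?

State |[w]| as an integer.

30

#0=b has no predecessor
#1=o has no predecessor
#2=i has no predecessor
#3=i depends on [2:i]
#4=i depends on [3:i]
#5=c depends on [4:i]
sources: [0:b, 1:o, 2:i]
N(rest) = Σ N(rest − s) over sources s of rest; N(one piece) = 1:
  size 1 → [0]=1  [1]=1  [5]=1
  size 2 → [0,1]=2  [0,5]=2  [1,5]=2  [4,5]=1
  size 3 → [0,1,5]=6  [0,4,5]=3  [1,4,5]=3  [3,4,5]=1
  size 4 → [0,1,4,5]=12  [0,3,4,5]=4  [1,3,4,5]=4  [2,3,4,5]=1
  first=0(b) contributes 5
  first=1(o) contributes 5
  first=2(i) contributes 20
|[w]| = 30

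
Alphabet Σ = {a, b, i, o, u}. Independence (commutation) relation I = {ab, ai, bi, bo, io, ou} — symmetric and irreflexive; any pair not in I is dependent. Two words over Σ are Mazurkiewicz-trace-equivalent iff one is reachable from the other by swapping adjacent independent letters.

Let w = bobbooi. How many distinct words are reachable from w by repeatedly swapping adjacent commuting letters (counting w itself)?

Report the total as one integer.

140

0(b) covers ∅
1(o) covers ∅
2(b) covers 0:b
3(b) covers 2:b
4(o) covers 1:o
5(o) covers 4:o
6(i) covers ∅
floor of heap: 0:b, 1:o, 6:i
completions by unplaced set U, small U first (add the entries for U minus each lowest piece of U):
  |U|=1: {3}:1  {5}:1  {6}:1
  |U|=2: {2,3}:1  {3,5}:2  {3,6}:2  {4,5}:1  {5,6}:2
  |U|=3: {0,2,3}:1  {1,4,5}:1  {2,3,5}:3  {2,3,6}:3  {3,4,5}:3  {3,5,6}:6  {4,5,6}:3
  |U|=4: {0,2,3,5}:4  {0,2,3,6}:4  {1,3,4,5}:4  {1,4,5,6}:4  {2,3,4,5}:6  {2,3,5,6}:12  {3,4,5,6}:12
  |U|=5: {0,2,3,4,5}:10  {0,2,3,5,6}:20  {1,2,3,4,5}:10  {1,3,4,5,6}:20  {2,3,4,5,6}:30
  start at 0(b): 60
  start at 1(o): 60
  start at 6(i): 20
sum over floor = 140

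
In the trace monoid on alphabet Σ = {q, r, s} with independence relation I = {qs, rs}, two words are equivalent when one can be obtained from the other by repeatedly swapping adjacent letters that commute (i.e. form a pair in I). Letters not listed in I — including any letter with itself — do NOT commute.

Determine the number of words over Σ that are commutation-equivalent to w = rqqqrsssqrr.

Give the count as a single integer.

0(r) covers ∅
1(q) covers 0:r
2(q) covers 1:q
3(q) covers 2:q
4(r) covers 3:q
5(s) covers ∅
6(s) covers 5:s
7(s) covers 6:s
8(q) covers 4:r
9(r) covers 8:q
10(r) covers 9:r
floor of heap: 0:r, 5:s
completions by unplaced set U, small U first (add the entries for U minus each lowest piece of U):
  |U|=1: {7}:1  {10}:1
  |U|=2: {6,7}:1  {7,10}:2  {9,10}:1
  |U|=3: {5,6,7}:1  {6,7,10}:3  {7,9,10}:3  {8,9,10}:1
  |U|=4: {4,8,9,10}:1  {5,6,7,10}:4  {6,7,9,10}:6  {7,8,9,10}:4
  |U|=5: {3,4,8,9,10}:1  {4,7,8,9,10}:5  {5,6,7,9,10}:10  {6,7,8,9,10}:10
  |U|=6: {2,3,4,8,9,10}:1  {3,4,7,8,9,10}:6  {4,6,7,8,9,10}:15  {5,6,7,8,9,10}:20
  |U|=7: {1,2,3,4,8,9,10}:1  {2,3,4,7,8,9,10}:7  {3,4,6,7,8,9,10}:21  {4,5,6,7,8,9,10}:35
  |U|=8: {0,1,2,3,4,8,9,10}:1  {1,2,3,4,7,8,9,10}:8  {2,3,4,6,7,8,9,10}:28  {3,4,5,6,7,8,9,10}:56
  |U|=9: {0,1,2,3,4,7,8,9,10}:9  {1,2,3,4,6,7,8,9,10}:36  {2,3,4,5,6,7,8,9,10}:84
  start at 0(r): 120
  start at 5(s): 45
sum over floor = 165

165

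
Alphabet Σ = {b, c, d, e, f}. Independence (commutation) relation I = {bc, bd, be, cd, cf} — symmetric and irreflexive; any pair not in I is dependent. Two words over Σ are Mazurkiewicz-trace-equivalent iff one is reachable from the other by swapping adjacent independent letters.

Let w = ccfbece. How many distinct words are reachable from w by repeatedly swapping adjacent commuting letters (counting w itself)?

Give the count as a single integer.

15

piece 0:c — minimal
piece 1:c rests on {0:c}
piece 2:f — minimal
piece 3:b rests on {2:f}
piece 4:e rests on {1:c, 2:f}
piece 5:c rests on {4:e}
piece 6:e rests on {5:c}
minimal pieces: {0:c, 2:f}
ways to finish when only these pieces remain (= sum over removing one remaining piece with nothing left below it):
  1 left: {3}→1  {6}→1
  2 left: {3,6}→2  {5,6}→1
  3 left: {3,5,6}→3  {4,5,6}→1
  4 left: {1,4,5,6}→1  {3,4,5,6}→4
  5 left: {0,1,4,5,6}→1  {1,3,4,5,6}→5  {2,3,4,5,6}→4
  placing 0:c first → 9 extensions
  placing 2:f first → 6 extensions
total linear extensions = 15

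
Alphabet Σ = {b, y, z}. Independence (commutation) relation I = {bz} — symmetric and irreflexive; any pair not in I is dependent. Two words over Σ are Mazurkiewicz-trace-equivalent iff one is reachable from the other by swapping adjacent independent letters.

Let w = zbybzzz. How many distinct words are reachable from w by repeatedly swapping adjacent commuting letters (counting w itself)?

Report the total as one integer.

#0=z has no predecessor
#1=b has no predecessor
#2=y depends on [0:z, 1:b]
#3=b depends on [2:y]
#4=z depends on [2:y]
#5=z depends on [4:z]
#6=z depends on [5:z]
sources: [0:z, 1:b]
N(rest) = Σ N(rest − s) over sources s of rest; N(one piece) = 1:
  size 1 → [3]=1  [6]=1
  size 2 → [3,6]=2  [5,6]=1
  size 3 → [3,5,6]=3  [4,5,6]=1
  size 4 → [3,4,5,6]=4
  size 5 → [2,3,4,5,6]=4
  first=0(z) contributes 4
  first=1(b) contributes 4
|[w]| = 8

8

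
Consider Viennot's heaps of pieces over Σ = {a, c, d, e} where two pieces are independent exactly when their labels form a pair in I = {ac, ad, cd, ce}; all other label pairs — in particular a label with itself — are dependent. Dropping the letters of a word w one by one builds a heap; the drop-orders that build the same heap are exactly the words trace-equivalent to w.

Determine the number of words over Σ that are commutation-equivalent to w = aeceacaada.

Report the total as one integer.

0(a) covers ∅
1(e) covers 0:a
2(c) covers ∅
3(e) covers 1:e
4(a) covers 3:e
5(c) covers 2:c
6(a) covers 4:a
7(a) covers 6:a
8(d) covers 3:e
9(a) covers 7:a
floor of heap: 0:a, 2:c
completions by unplaced set U, small U first (add the entries for U minus each lowest piece of U):
  |U|=1: {5}:1  {8}:1  {9}:1
  |U|=2: {2,5}:1  {5,8}:2  {5,9}:2  {7,9}:1  {8,9}:2
  |U|=3: {2,5,8}:3  {2,5,9}:3  {5,7,9}:3  {5,8,9}:6  {6,7,9}:1  {7,8,9}:3
  |U|=4: {2,5,7,9}:6  {2,5,8,9}:12  {4,6,7,9}:1  {5,6,7,9}:4  {5,7,8,9}:12  {6,7,8,9}:4
  |U|=5: {2,5,6,7,9}:10  {2,5,7,8,9}:30  {4,5,6,7,9}:5  {4,6,7,8,9}:5  {5,6,7,8,9}:20
  |U|=6: {2,4,5,6,7,9}:15  {2,5,6,7,8,9}:60  {3,4,6,7,8,9}:5  {4,5,6,7,8,9}:30
  |U|=7: {1,3,4,6,7,8,9}:5  {2,4,5,6,7,8,9}:105  {3,4,5,6,7,8,9}:35
  |U|=8: {0,1,3,4,6,7,8,9}:5  {1,3,4,5,6,7,8,9}:40  {2,3,4,5,6,7,8,9}:140
  start at 0(a): 180
  start at 2(c): 45
sum over floor = 225

225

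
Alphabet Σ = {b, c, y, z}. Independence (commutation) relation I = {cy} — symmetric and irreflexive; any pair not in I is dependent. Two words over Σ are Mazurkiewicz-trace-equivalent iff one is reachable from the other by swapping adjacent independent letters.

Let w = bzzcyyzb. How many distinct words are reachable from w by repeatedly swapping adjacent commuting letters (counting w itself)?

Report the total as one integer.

0(b) covers ∅
1(z) covers 0:b
2(z) covers 1:z
3(c) covers 2:z
4(y) covers 2:z
5(y) covers 4:y
6(z) covers 3:c, 5:y
7(b) covers 6:z
floor of heap: 0:b
completions by unplaced set U, small U first (add the entries for U minus each lowest piece of U):
  |U|=1: {7}:1
  |U|=2: {6,7}:1
  |U|=3: {3,6,7}:1  {5,6,7}:1
  |U|=4: {3,5,6,7}:2  {4,5,6,7}:1
  |U|=5: {3,4,5,6,7}:3
  |U|=6: {2,3,4,5,6,7}:3
  start at 0(b): 3

3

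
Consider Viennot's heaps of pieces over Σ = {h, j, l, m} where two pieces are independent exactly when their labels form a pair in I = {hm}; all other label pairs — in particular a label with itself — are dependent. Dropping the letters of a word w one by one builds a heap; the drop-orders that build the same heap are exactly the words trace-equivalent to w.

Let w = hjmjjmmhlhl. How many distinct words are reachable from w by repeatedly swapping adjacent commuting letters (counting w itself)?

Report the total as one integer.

3

#0=h has no predecessor
#1=j depends on [0:h]
#2=m depends on [1:j]
#3=j depends on [2:m]
#4=j depends on [3:j]
#5=m depends on [4:j]
#6=m depends on [5:m]
#7=h depends on [4:j]
#8=l depends on [6:m, 7:h]
#9=h depends on [8:l]
#10=l depends on [9:h]
sources: [0:h]
N(rest) = Σ N(rest − s) over sources s of rest; N(one piece) = 1:
  size 1 → [10]=1
  size 2 → [9,10]=1
  size 3 → [8,9,10]=1
  size 4 → [6,8,9,10]=1  [7,8,9,10]=1
  size 5 → [5,6,8,9,10]=1  [6,7,8,9,10]=2
  size 6 → [5,6,7,8,9,10]=3
  size 7 → [4,5,6,7,8,9,10]=3
  size 8 → [3,4,5,6,7,8,9,10]=3
  size 9 → [2,3,4,5,6,7,8,9,10]=3
  first=0(h) contributes 3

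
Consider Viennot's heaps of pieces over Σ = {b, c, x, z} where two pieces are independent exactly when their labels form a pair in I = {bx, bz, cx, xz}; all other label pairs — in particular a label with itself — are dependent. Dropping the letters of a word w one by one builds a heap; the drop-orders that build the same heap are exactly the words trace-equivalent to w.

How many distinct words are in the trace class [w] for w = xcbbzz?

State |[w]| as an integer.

piece 0:x — minimal
piece 1:c — minimal
piece 2:b rests on {1:c}
piece 3:b rests on {2:b}
piece 4:z rests on {1:c}
piece 5:z rests on {4:z}
minimal pieces: {0:x, 1:c}
ways to finish when only these pieces remain (= sum over removing one remaining piece with nothing left below it):
  1 left: {0}→1  {3}→1  {5}→1
  2 left: {0,3}→2  {0,5}→2  {2,3}→1  {3,5}→2  {4,5}→1
  3 left: {0,2,3}→3  {0,3,5}→6  {0,4,5}→3  {2,3,5}→3  {3,4,5}→3
  4 left: {0,2,3,5}→12  {0,3,4,5}→12  {2,3,4,5}→6
  placing 0:x first → 6 extensions
  placing 1:c first → 30 extensions
total linear extensions = 36

36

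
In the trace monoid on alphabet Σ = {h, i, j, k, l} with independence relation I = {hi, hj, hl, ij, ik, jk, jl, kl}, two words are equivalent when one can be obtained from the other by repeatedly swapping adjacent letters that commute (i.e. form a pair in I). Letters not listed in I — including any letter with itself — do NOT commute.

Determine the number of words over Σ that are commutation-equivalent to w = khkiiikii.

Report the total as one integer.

126

#0=k has no predecessor
#1=h depends on [0:k]
#2=k depends on [1:h]
#3=i has no predecessor
#4=i depends on [3:i]
#5=i depends on [4:i]
#6=k depends on [2:k]
#7=i depends on [5:i]
#8=i depends on [7:i]
sources: [0:k, 3:i]
N(rest) = Σ N(rest − s) over sources s of rest; N(one piece) = 1:
  size 1 → [6]=1  [8]=1
  size 2 → [2,6]=1  [6,8]=2  [7,8]=1
  size 3 → [1,2,6]=1  [2,6,8]=3  [5,7,8]=1  [6,7,8]=3
  size 4 → [0,1,2,6]=1  [1,2,6,8]=4  [2,6,7,8]=6  [4,5,7,8]=1  [5,6,7,8]=4
  size 5 → [0,1,2,6,8]=5  [1,2,6,7,8]=10  [2,5,6,7,8]=10  [3,4,5,7,8]=1  [4,5,6,7,8]=5
  size 6 → [0,1,2,6,7,8]=15  [1,2,5,6,7,8]=20  [2,4,5,6,7,8]=15  [3,4,5,6,7,8]=6
  size 7 → [0,1,2,5,6,7,8]=35  [1,2,4,5,6,7,8]=35  [2,3,4,5,6,7,8]=21
  first=0(k) contributes 56
  first=3(i) contributes 70
|[w]| = 126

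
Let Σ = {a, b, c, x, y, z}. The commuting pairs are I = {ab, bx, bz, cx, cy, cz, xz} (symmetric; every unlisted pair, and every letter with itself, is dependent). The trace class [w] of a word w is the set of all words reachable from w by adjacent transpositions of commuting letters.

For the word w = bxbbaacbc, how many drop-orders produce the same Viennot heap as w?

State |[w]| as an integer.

20

drop 0:b onto floor
drop 1:x onto floor
drop 2:b onto {0:b}
drop 3:b onto {2:b}
drop 4:a onto {1:x}
drop 5:a onto {4:a}
drop 6:c onto {3:b, 5:a}
drop 7:b onto {6:c}
drop 8:c onto {7:b}
ground layer = {0:b, 1:x}
drop-orders for the pieces not yet dropped (sum over which currently-grounded one goes next):
  1 to go: {8} 1
  2 to go: {7,8} 1
  3 to go: {6,7,8} 1
  4 to go: {3,6,7,8} 1  {5,6,7,8} 1
  5 to go: {2,3,6,7,8} 1  {3,5,6,7,8} 2  {4,5,6,7,8} 1
  6 to go: {0,2,3,6,7,8} 1  {1,4,5,6,7,8} 1  {2,3,5,6,7,8} 3  {3,4,5,6,7,8} 3
  7 to go: {0,2,3,5,6,7,8} 4  {1,3,4,5,6,7,8} 4  {2,3,4,5,6,7,8} 6
  if 0:b drops first: 10 orders
  if 1:x drops first: 10 orders
heap linearizations: 20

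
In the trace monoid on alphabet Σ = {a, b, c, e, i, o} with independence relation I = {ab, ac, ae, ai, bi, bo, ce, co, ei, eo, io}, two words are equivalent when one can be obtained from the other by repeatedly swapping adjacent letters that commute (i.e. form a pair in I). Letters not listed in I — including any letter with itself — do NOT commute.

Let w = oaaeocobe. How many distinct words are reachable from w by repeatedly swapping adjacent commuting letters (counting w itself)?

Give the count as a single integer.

252

#0=o has no predecessor
#1=a depends on [0:o]
#2=a depends on [1:a]
#3=e has no predecessor
#4=o depends on [2:a]
#5=c has no predecessor
#6=o depends on [4:o]
#7=b depends on [3:e, 5:c]
#8=e depends on [7:b]
sources: [0:o, 3:e, 5:c]
N(rest) = Σ N(rest − s) over sources s of rest; N(one piece) = 1:
  size 1 → [6]=1  [8]=1
  size 2 → [4,6]=1  [6,8]=2  [7,8]=1
  size 3 → [2,4,6]=1  [3,7,8]=1  [4,6,8]=3  [5,7,8]=1  [6,7,8]=3
  size 4 → [1,2,4,6]=1  [2,4,6,8]=4  [3,5,7,8]=2  [3,6,7,8]=4  [4,6,7,8]=6  [5,6,7,8]=4
  size 5 → [0,1,2,4,6]=1  [1,2,4,6,8]=5  [2,4,6,7,8]=10  [3,4,6,7,8]=10  [3,5,6,7,8]=10  [4,5,6,7,8]=10
  size 6 → [0,1,2,4,6,8]=6  [1,2,4,6,7,8]=15  [2,3,4,6,7,8]=20  [2,4,5,6,7,8]=20  [3,4,5,6,7,8]=30
  size 7 → [0,1,2,4,6,7,8]=21  [1,2,3,4,6,7,8]=35  [1,2,4,5,6,7,8]=35  [2,3,4,5,6,7,8]=70
  first=0(o) contributes 140
  first=3(e) contributes 56
  first=5(c) contributes 56
|[w]| = 252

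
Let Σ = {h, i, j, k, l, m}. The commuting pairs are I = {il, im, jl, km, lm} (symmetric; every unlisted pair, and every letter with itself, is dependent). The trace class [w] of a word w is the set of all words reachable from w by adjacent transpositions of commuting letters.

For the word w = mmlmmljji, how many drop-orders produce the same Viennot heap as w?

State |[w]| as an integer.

36

0(m) covers ∅
1(m) covers 0:m
2(l) covers ∅
3(m) covers 1:m
4(m) covers 3:m
5(l) covers 2:l
6(j) covers 4:m
7(j) covers 6:j
8(i) covers 7:j
floor of heap: 0:m, 2:l
completions by unplaced set U, small U first (add the entries for U minus each lowest piece of U):
  |U|=1: {5}:1  {8}:1
  |U|=2: {2,5}:1  {5,8}:2  {7,8}:1
  |U|=3: {2,5,8}:3  {5,7,8}:3  {6,7,8}:1
  |U|=4: {2,5,7,8}:6  {4,6,7,8}:1  {5,6,7,8}:4
  |U|=5: {2,5,6,7,8}:10  {3,4,6,7,8}:1  {4,5,6,7,8}:5
  |U|=6: {1,3,4,6,7,8}:1  {2,4,5,6,7,8}:15  {3,4,5,6,7,8}:6
  |U|=7: {0,1,3,4,6,7,8}:1  {1,3,4,5,6,7,8}:7  {2,3,4,5,6,7,8}:21
  start at 0(m): 28
  start at 2(l): 8
sum over floor = 36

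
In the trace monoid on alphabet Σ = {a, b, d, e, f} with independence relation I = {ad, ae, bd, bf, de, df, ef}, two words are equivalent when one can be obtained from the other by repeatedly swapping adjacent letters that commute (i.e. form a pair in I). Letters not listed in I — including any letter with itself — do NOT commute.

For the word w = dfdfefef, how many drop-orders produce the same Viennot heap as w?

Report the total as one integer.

420

0(d) covers ∅
1(f) covers ∅
2(d) covers 0:d
3(f) covers 1:f
4(e) covers ∅
5(f) covers 3:f
6(e) covers 4:e
7(f) covers 5:f
floor of heap: 0:d, 1:f, 4:e
completions by unplaced set U, small U first (add the entries for U minus each lowest piece of U):
  |U|=1: {2}:1  {6}:1  {7}:1
  |U|=2: {0,2}:1  {2,6}:2  {2,7}:2  {4,6}:1  {5,7}:1  {6,7}:2
  |U|=3: {0,2,6}:3  {0,2,7}:3  {2,4,6}:3  {2,5,7}:3  {2,6,7}:6  {3,5,7}:1  {4,6,7}:3  {5,6,7}:3
  |U|=4: {0,2,4,6}:6  {0,2,5,7}:6  {0,2,6,7}:12  {1,3,5,7}:1  {2,3,5,7}:4  {2,4,6,7}:12  {2,5,6,7}:12  {3,5,6,7}:4  {4,5,6,7}:6
  |U|=5: {0,2,3,5,7}:10  {0,2,4,6,7}:30  {0,2,5,6,7}:30  {1,2,3,5,7}:5  {1,3,5,6,7}:5  {2,3,5,6,7}:20  {2,4,5,6,7}:30  {3,4,5,6,7}:10
  |U|=6: {0,1,2,3,5,7}:15  {0,2,3,5,6,7}:60  {0,2,4,5,6,7}:90  {1,2,3,5,6,7}:30  {1,3,4,5,6,7}:15  {2,3,4,5,6,7}:60
  start at 0(d): 105
  start at 1(f): 210
  start at 4(e): 105
sum over floor = 420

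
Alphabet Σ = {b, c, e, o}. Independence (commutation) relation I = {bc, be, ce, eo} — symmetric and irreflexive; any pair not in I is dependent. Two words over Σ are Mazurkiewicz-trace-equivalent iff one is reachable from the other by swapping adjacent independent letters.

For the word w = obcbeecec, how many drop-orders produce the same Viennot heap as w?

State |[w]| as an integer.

840

drop 0:o onto floor
drop 1:b onto {0:o}
drop 2:c onto {0:o}
drop 3:b onto {1:b}
drop 4:e onto floor
drop 5:e onto {4:e}
drop 6:c onto {2:c}
drop 7:e onto {5:e}
drop 8:c onto {6:c}
ground layer = {0:o, 4:e}
drop-orders for the pieces not yet dropped (sum over which currently-grounded one goes next):
  1 to go: {3} 1  {7} 1  {8} 1
  2 to go: {1,3} 1  {3,7} 2  {3,8} 2  {5,7} 1  {6,8} 1  {7,8} 2
  3 to go: {1,3,7} 3  {1,3,8} 3  {2,6,8} 1  {3,5,7} 3  {3,6,8} 3  {3,7,8} 6  {4,5,7} 1  {5,7,8} 3  {6,7,8} 3
  4 to go: {1,3,5,7} 6  {1,3,6,8} 6  {1,3,7,8} 12  {2,3,6,8} 4  {2,6,7,8} 4  {3,4,5,7} 4  {3,5,7,8} 12  {3,6,7,8} 12  {4,5,7,8} 4  {5,6,7,8} 6
  5 to go: {1,2,3,6,8} 10  {1,3,4,5,7} 10  {1,3,5,7,8} 30  {1,3,6,7,8} 30  {2,3,6,7,8} 20  {2,5,6,7,8} 10  {3,4,5,7,8} 20  {3,5,6,7,8} 30  {4,5,6,7,8} 10
  6 to go: {0,1,2,3,6,8} 10  {1,2,3,6,7,8} 60  {1,3,4,5,7,8} 60  {1,3,5,6,7,8} 90  {2,3,5,6,7,8} 60  {2,4,5,6,7,8} 20  {3,4,5,6,7,8} 60
  7 to go: {0,1,2,3,6,7,8} 70  {1,2,3,5,6,7,8} 210  {1,3,4,5,6,7,8} 210  {2,3,4,5,6,7,8} 140
  if 0:o drops first: 560 orders
  if 4:e drops first: 280 orders
heap linearizations: 840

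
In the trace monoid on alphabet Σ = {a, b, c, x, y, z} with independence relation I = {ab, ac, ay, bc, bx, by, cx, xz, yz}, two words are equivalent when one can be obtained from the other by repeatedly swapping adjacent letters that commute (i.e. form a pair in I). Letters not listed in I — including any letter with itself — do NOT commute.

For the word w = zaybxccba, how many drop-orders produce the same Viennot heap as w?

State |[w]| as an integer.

658

drop 0:z onto floor
drop 1:a onto {0:z}
drop 2:y onto floor
drop 3:b onto {0:z}
drop 4:x onto {1:a, 2:y}
drop 5:c onto {0:z, 2:y}
drop 6:c onto {5:c}
drop 7:b onto {3:b}
drop 8:a onto {4:x}
ground layer = {0:z, 2:y}
drop-orders for the pieces not yet dropped (sum over which currently-grounded one goes next):
  1 to go: {6} 1  {7} 1  {8} 1
  2 to go: {3,7} 1  {4,8} 1  {5,6} 1  {6,7} 2  {6,8} 2  {7,8} 2
  3 to go: {1,4,8} 1  {3,6,7} 3  {3,7,8} 3  {4,6,8} 3  {4,7,8} 3  {5,6,7} 3  {5,6,8} 3  {6,7,8} 6
  4 to go: {1,4,6,8} 4  {1,4,7,8} 4  {3,4,7,8} 6  {3,5,6,7} 6  {3,6,7,8} 12  {4,5,6,8} 6  {4,6,7,8} 12  {5,6,7,8} 12
  5 to go: {1,3,4,7,8} 10  {1,4,5,6,8} 10  {1,4,6,7,8} 20  {2,4,5,6,8} 6  {3,4,6,7,8} 30  {3,5,6,7,8} 30  {4,5,6,7,8} 30
  6 to go: {1,2,4,5,6,8} 16  {1,3,4,6,7,8} 60  {1,4,5,6,7,8} 60  {2,4,5,6,7,8} 36  {3,4,5,6,7,8} 90
  7 to go: {1,2,4,5,6,7,8} 112  {1,3,4,5,6,7,8} 210  {2,3,4,5,6,7,8} 126
  if 0:z drops first: 448 orders
  if 2:y drops first: 210 orders
heap linearizations: 658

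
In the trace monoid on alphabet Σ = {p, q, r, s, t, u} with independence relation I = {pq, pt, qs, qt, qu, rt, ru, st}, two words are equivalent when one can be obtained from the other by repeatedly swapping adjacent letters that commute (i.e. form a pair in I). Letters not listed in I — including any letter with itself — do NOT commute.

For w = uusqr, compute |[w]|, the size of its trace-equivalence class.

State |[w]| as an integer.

4

piece 0:u — minimal
piece 1:u rests on {0:u}
piece 2:s rests on {1:u}
piece 3:q — minimal
piece 4:r rests on {2:s, 3:q}
minimal pieces: {0:u, 3:q}
ways to finish when only these pieces remain (= sum over removing one remaining piece with nothing left below it):
  1 left: {4}→1
  2 left: {2,4}→1  {3,4}→1
  3 left: {1,2,4}→1  {2,3,4}→2
  placing 0:u first → 3 extensions
  placing 3:q first → 1 extensions
total linear extensions = 4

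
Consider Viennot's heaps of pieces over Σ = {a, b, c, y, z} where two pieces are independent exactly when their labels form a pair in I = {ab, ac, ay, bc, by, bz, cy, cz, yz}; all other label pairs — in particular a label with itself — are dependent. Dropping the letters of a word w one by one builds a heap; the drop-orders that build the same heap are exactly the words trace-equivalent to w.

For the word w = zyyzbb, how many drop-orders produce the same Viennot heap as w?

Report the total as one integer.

piece 0:z — minimal
piece 1:y — minimal
piece 2:y rests on {1:y}
piece 3:z rests on {0:z}
piece 4:b — minimal
piece 5:b rests on {4:b}
minimal pieces: {0:z, 1:y, 4:b}
ways to finish when only these pieces remain (= sum over removing one remaining piece with nothing left below it):
  1 left: {2}→1  {3}→1  {5}→1
  2 left: {0,3}→1  {1,2}→1  {2,3}→2  {2,5}→2  {3,5}→2  {4,5}→1
  3 left: {0,2,3}→3  {0,3,5}→3  {1,2,3}→3  {1,2,5}→3  {2,3,5}→6  {2,4,5}→3  {3,4,5}→3
  4 left: {0,1,2,3}→6  {0,2,3,5}→12  {0,3,4,5}→6  {1,2,3,5}→12  {1,2,4,5}→6  {2,3,4,5}→12
  placing 0:z first → 30 extensions
  placing 1:y first → 30 extensions
  placing 4:b first → 30 extensions
total linear extensions = 90

90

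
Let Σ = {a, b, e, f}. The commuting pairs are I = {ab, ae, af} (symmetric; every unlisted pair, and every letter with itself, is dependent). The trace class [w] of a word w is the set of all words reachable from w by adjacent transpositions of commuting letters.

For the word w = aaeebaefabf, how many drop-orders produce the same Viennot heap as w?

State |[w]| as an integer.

330

piece 0:a — minimal
piece 1:a rests on {0:a}
piece 2:e — minimal
piece 3:e rests on {2:e}
piece 4:b rests on {3:e}
piece 5:a rests on {1:a}
piece 6:e rests on {4:b}
piece 7:f rests on {6:e}
piece 8:a rests on {5:a}
piece 9:b rests on {7:f}
piece 10:f rests on {9:b}
minimal pieces: {0:a, 2:e}
ways to finish when only these pieces remain (= sum over removing one remaining piece with nothing left below it):
  1 left: {8}→1  {10}→1
  2 left: {5,8}→1  {8,10}→2  {9,10}→1
  3 left: {1,5,8}→1  {5,8,10}→3  {7,9,10}→1  {8,9,10}→3
  4 left: {0,1,5,8}→1  {1,5,8,10}→4  {5,8,9,10}→6  {6,7,9,10}→1  {7,8,9,10}→4
  5 left: {0,1,5,8,10}→5  {1,5,8,9,10}→10  {4,6,7,9,10}→1  {5,7,8,9,10}→10  {6,7,8,9,10}→5
  6 left: {0,1,5,8,9,10}→15  {1,5,7,8,9,10}→20  {3,4,6,7,9,10}→1  {4,6,7,8,9,10}→6  {5,6,7,8,9,10}→15
  7 left: {0,1,5,7,8,9,10}→35  {1,5,6,7,8,9,10}→35  {2,3,4,6,7,9,10}→1  {3,4,6,7,8,9,10}→7  {4,5,6,7,8,9,10}→21
  8 left: {0,1,5,6,7,8,9,10}→70  {1,4,5,6,7,8,9,10}→56  {2,3,4,6,7,8,9,10}→8  {3,4,5,6,7,8,9,10}→28
  9 left: {0,1,4,5,6,7,8,9,10}→126  {1,3,4,5,6,7,8,9,10}→84  {2,3,4,5,6,7,8,9,10}→36
  placing 0:a first → 120 extensions
  placing 2:e first → 210 extensions
total linear extensions = 330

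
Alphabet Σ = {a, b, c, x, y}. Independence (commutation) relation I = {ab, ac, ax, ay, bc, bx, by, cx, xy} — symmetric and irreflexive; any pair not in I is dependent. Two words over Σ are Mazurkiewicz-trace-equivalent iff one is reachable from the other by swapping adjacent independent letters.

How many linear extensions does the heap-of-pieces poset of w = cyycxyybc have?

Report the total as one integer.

72

#0=c has no predecessor
#1=y depends on [0:c]
#2=y depends on [1:y]
#3=c depends on [2:y]
#4=x has no predecessor
#5=y depends on [3:c]
#6=y depends on [5:y]
#7=b has no predecessor
#8=c depends on [6:y]
sources: [0:c, 4:x, 7:b]
N(rest) = Σ N(rest − s) over sources s of rest; N(one piece) = 1:
  size 1 → [4]=1  [7]=1  [8]=1
  size 2 → [4,7]=2  [4,8]=2  [6,8]=1  [7,8]=2
  size 3 → [4,6,8]=3  [4,7,8]=6  [5,6,8]=1  [6,7,8]=3
  size 4 → [3,5,6,8]=1  [4,5,6,8]=4  [4,6,7,8]=12  [5,6,7,8]=4
  size 5 → [2,3,5,6,8]=1  [3,4,5,6,8]=5  [3,5,6,7,8]=5  [4,5,6,7,8]=20
  size 6 → [1,2,3,5,6,8]=1  [2,3,4,5,6,8]=6  [2,3,5,6,7,8]=6  [3,4,5,6,7,8]=30
  size 7 → [0,1,2,3,5,6,8]=1  [1,2,3,4,5,6,8]=7  [1,2,3,5,6,7,8]=7  [2,3,4,5,6,7,8]=42
  first=0(c) contributes 56
  first=4(x) contributes 8
  first=7(b) contributes 8
|[w]| = 72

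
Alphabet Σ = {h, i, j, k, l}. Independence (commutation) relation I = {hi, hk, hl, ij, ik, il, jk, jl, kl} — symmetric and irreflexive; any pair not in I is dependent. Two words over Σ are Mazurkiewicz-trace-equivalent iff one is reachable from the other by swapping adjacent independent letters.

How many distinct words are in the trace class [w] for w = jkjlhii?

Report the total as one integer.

420

0(j) covers ∅
1(k) covers ∅
2(j) covers 0:j
3(l) covers ∅
4(h) covers 2:j
5(i) covers ∅
6(i) covers 5:i
floor of heap: 0:j, 1:k, 3:l, 5:i
completions by unplaced set U, small U first (add the entries for U minus each lowest piece of U):
  |U|=1: {1}:1  {3}:1  {4}:1  {6}:1
  |U|=2: {1,3}:2  {1,4}:2  {1,6}:2  {2,4}:1  {3,4}:2  {3,6}:2  {4,6}:2  {5,6}:1
  |U|=3: {0,2,4}:1  {1,2,4}:3  {1,3,4}:6  {1,3,6}:6  {1,4,6}:6  {1,5,6}:3  {2,3,4}:3  {2,4,6}:3  {3,4,6}:6  {3,5,6}:3  {4,5,6}:3
  |U|=4: {0,1,2,4}:4  {0,2,3,4}:4  {0,2,4,6}:4  {1,2,3,4}:12  {1,2,4,6}:12  {1,3,4,6}:24  {1,3,5,6}:12  {1,4,5,6}:12  {2,3,4,6}:12  {2,4,5,6}:6  {3,4,5,6}:12
  |U|=5: {0,1,2,3,4}:20  {0,1,2,4,6}:20  {0,2,3,4,6}:20  {0,2,4,5,6}:10  {1,2,3,4,6}:60  {1,2,4,5,6}:30  {1,3,4,5,6}:60  {2,3,4,5,6}:30
  start at 0(j): 180
  start at 1(k): 60
  start at 3(l): 60
  start at 5(i): 120
sum over floor = 420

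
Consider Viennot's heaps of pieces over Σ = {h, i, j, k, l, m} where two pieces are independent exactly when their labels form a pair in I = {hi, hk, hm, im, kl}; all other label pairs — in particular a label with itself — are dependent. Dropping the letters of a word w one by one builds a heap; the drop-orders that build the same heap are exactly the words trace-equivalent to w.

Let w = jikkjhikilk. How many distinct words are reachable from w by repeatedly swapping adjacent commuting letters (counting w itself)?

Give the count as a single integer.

9

#0=j has no predecessor
#1=i depends on [0:j]
#2=k depends on [1:i]
#3=k depends on [2:k]
#4=j depends on [3:k]
#5=h depends on [4:j]
#6=i depends on [4:j]
#7=k depends on [6:i]
#8=i depends on [7:k]
#9=l depends on [5:h, 8:i]
#10=k depends on [8:i]
sources: [0:j]
N(rest) = Σ N(rest − s) over sources s of rest; N(one piece) = 1:
  size 1 → [9]=1  [10]=1
  size 2 → [5,9]=1  [9,10]=2
  size 3 → [5,9,10]=3  [8,9,10]=2
  size 4 → [5,8,9,10]=5  [7,8,9,10]=2
  size 5 → [5,7,8,9,10]=7  [6,7,8,9,10]=2
  size 6 → [5,6,7,8,9,10]=9
  size 7 → [4,5,6,7,8,9,10]=9
  size 8 → [3,4,5,6,7,8,9,10]=9
  size 9 → [2,3,4,5,6,7,8,9,10]=9
  first=0(j) contributes 9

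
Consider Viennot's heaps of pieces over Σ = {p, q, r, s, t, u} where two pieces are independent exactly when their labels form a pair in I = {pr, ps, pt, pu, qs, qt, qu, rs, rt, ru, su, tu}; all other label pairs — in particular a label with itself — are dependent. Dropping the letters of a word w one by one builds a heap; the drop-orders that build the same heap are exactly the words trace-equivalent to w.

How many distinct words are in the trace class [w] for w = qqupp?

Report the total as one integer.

5

drop 0:q onto floor
drop 1:q onto {0:q}
drop 2:u onto floor
drop 3:p onto {1:q}
drop 4:p onto {3:p}
ground layer = {0:q, 2:u}
drop-orders for the pieces not yet dropped (sum over which currently-grounded one goes next):
  1 to go: {2} 1  {4} 1
  2 to go: {2,4} 2  {3,4} 1
  3 to go: {1,3,4} 1  {2,3,4} 3
  if 0:q drops first: 4 orders
  if 2:u drops first: 1 orders
heap linearizations: 5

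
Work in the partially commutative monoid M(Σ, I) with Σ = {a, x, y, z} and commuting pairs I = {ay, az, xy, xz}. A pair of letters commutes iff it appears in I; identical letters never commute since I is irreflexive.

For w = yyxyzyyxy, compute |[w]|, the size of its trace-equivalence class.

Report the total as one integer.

#0=y has no predecessor
#1=y depends on [0:y]
#2=x has no predecessor
#3=y depends on [1:y]
#4=z depends on [3:y]
#5=y depends on [4:z]
#6=y depends on [5:y]
#7=x depends on [2:x]
#8=y depends on [6:y]
sources: [0:y, 2:x]
N(rest) = Σ N(rest − s) over sources s of rest; N(one piece) = 1:
  size 1 → [7]=1  [8]=1
  size 2 → [2,7]=1  [6,8]=1  [7,8]=2
  size 3 → [2,7,8]=3  [5,6,8]=1  [6,7,8]=3
  size 4 → [2,6,7,8]=6  [4,5,6,8]=1  [5,6,7,8]=4
  size 5 → [2,5,6,7,8]=10  [3,4,5,6,8]=1  [4,5,6,7,8]=5
  size 6 → [1,3,4,5,6,8]=1  [2,4,5,6,7,8]=15  [3,4,5,6,7,8]=6
  size 7 → [0,1,3,4,5,6,8]=1  [1,3,4,5,6,7,8]=7  [2,3,4,5,6,7,8]=21
  first=0(y) contributes 28
  first=2(x) contributes 8
|[w]| = 36

36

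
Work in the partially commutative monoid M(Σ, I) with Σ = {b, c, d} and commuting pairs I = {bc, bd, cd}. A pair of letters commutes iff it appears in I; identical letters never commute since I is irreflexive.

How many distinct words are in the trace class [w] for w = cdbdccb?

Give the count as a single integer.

210

drop 0:c onto floor
drop 1:d onto floor
drop 2:b onto floor
drop 3:d onto {1:d}
drop 4:c onto {0:c}
drop 5:c onto {4:c}
drop 6:b onto {2:b}
ground layer = {0:c, 1:d, 2:b}
drop-orders for the pieces not yet dropped (sum over which currently-grounded one goes next):
  1 to go: {3} 1  {5} 1  {6} 1
  2 to go: {1,3} 1  {2,6} 1  {3,5} 2  {3,6} 2  {4,5} 1  {5,6} 2
  3 to go: {0,4,5} 1  {1,3,5} 3  {1,3,6} 3  {2,3,6} 3  {2,5,6} 3  {3,4,5} 3  {3,5,6} 6  {4,5,6} 3
  4 to go: {0,3,4,5} 4  {0,4,5,6} 4  {1,2,3,6} 6  {1,3,4,5} 6  {1,3,5,6} 12  {2,3,5,6} 12  {2,4,5,6} 6  {3,4,5,6} 12
  5 to go: {0,1,3,4,5} 10  {0,2,4,5,6} 10  {0,3,4,5,6} 20  {1,2,3,5,6} 30  {1,3,4,5,6} 30  {2,3,4,5,6} 30
  if 0:c drops first: 90 orders
  if 1:d drops first: 60 orders
  if 2:b drops first: 60 orders
heap linearizations: 210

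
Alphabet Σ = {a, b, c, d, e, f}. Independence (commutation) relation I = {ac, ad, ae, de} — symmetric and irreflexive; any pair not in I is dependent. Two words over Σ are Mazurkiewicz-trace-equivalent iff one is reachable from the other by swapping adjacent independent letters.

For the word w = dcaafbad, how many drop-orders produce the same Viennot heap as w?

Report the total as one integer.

12

0(d) covers ∅
1(c) covers 0:d
2(a) covers ∅
3(a) covers 2:a
4(f) covers 1:c, 3:a
5(b) covers 4:f
6(a) covers 5:b
7(d) covers 5:b
floor of heap: 0:d, 2:a
completions by unplaced set U, small U first (add the entries for U minus each lowest piece of U):
  |U|=1: {6}:1  {7}:1
  |U|=2: {6,7}:2
  |U|=3: {5,6,7}:2
  |U|=4: {4,5,6,7}:2
  |U|=5: {1,4,5,6,7}:2  {3,4,5,6,7}:2
  |U|=6: {0,1,4,5,6,7}:2  {1,3,4,5,6,7}:4  {2,3,4,5,6,7}:2
  start at 0(d): 6
  start at 2(a): 6
sum over floor = 12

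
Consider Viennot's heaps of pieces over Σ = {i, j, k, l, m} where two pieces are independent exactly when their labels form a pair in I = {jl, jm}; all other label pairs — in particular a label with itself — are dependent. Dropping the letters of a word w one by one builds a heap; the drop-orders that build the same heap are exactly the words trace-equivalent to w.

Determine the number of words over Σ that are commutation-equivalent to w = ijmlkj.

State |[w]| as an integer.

3

0(i) covers ∅
1(j) covers 0:i
2(m) covers 0:i
3(l) covers 2:m
4(k) covers 1:j, 3:l
5(j) covers 4:k
floor of heap: 0:i
completions by unplaced set U, small U first (add the entries for U minus each lowest piece of U):
  |U|=1: {5}:1
  |U|=2: {4,5}:1
  |U|=3: {1,4,5}:1  {3,4,5}:1
  |U|=4: {1,3,4,5}:2  {2,3,4,5}:1
  start at 0(i): 3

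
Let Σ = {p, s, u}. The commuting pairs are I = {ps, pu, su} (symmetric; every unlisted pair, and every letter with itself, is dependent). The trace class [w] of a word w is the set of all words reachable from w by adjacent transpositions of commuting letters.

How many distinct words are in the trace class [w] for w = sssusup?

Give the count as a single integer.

105

#0=s has no predecessor
#1=s depends on [0:s]
#2=s depends on [1:s]
#3=u has no predecessor
#4=s depends on [2:s]
#5=u depends on [3:u]
#6=p has no predecessor
sources: [0:s, 3:u, 6:p]
N(rest) = Σ N(rest − s) over sources s of rest; N(one piece) = 1:
  size 1 → [4]=1  [5]=1  [6]=1
  size 2 → [2,4]=1  [3,5]=1  [4,5]=2  [4,6]=2  [5,6]=2
  size 3 → [1,2,4]=1  [2,4,5]=3  [2,4,6]=3  [3,4,5]=3  [3,5,6]=3  [4,5,6]=6
  size 4 → [0,1,2,4]=1  [1,2,4,5]=4  [1,2,4,6]=4  [2,3,4,5]=6  [2,4,5,6]=12  [3,4,5,6]=12
  size 5 → [0,1,2,4,5]=5  [0,1,2,4,6]=5  [1,2,3,4,5]=10  [1,2,4,5,6]=20  [2,3,4,5,6]=30
  first=0(s) contributes 60
  first=3(u) contributes 30
  first=6(p) contributes 15
|[w]| = 105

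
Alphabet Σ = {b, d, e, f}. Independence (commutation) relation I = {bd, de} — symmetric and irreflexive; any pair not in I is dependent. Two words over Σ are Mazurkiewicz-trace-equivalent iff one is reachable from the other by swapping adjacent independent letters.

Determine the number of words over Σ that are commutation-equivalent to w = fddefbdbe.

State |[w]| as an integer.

drop 0:f onto floor
drop 1:d onto {0:f}
drop 2:d onto {1:d}
drop 3:e onto {0:f}
drop 4:f onto {2:d, 3:e}
drop 5:b onto {4:f}
drop 6:d onto {4:f}
drop 7:b onto {5:b}
drop 8:e onto {7:b}
ground layer = {0:f}
drop-orders for the pieces not yet dropped (sum over which currently-grounded one goes next):
  1 to go: {6} 1  {8} 1
  2 to go: {6,8} 2  {7,8} 1
  3 to go: {5,7,8} 1  {6,7,8} 3
  4 to go: {5,6,7,8} 4
  5 to go: {4,5,6,7,8} 4
  6 to go: {2,4,5,6,7,8} 4  {3,4,5,6,7,8} 4
  7 to go: {1,2,4,5,6,7,8} 4  {2,3,4,5,6,7,8} 8
  if 0:f drops first: 12 orders

12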